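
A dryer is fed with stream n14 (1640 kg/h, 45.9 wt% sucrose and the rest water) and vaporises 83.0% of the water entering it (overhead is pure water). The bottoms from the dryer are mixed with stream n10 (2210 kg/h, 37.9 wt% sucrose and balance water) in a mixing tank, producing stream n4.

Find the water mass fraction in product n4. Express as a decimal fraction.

Vapour removed = 0.830×0.541×1640 = 736.41 kg/h; concentrate = 903.59 kg/h.
water reaching the mixer = 150.83 (from concentrate) + 2210×0.621 = 1523.2 kg/h.
Product flow = 903.59 + 2210 = 3113.6 kg/h; water fraction = 0.489.

0.489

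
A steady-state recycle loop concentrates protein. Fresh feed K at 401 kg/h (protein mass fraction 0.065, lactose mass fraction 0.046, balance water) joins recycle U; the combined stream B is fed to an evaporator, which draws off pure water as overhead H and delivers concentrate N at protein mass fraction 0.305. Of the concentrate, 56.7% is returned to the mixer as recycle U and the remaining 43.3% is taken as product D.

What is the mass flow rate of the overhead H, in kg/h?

Overall protein balance (none leaves overhead): protein in fresh feed = protein in product, i.e. 401×0.065 = (1−0.567)·N·0.305.
N = 26.065/(0.305×0.433) = 197.36 kg/h.
Recycle U = 0.567×197.36 = 111.91 kg/h.
Combined feed B = 401 + 111.91 = 512.91 kg/h.
Overhead H = B − N = 512.91 − 197.36 = 315.54 kg/h.

315.5 kg/h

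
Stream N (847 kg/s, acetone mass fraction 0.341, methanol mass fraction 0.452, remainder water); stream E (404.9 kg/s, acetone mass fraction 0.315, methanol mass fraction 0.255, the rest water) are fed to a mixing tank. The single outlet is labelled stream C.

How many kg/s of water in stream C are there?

water out = water in = 847×0.207 + 404.9×0.430 = 349.44 kg/s.

349.4 kg/s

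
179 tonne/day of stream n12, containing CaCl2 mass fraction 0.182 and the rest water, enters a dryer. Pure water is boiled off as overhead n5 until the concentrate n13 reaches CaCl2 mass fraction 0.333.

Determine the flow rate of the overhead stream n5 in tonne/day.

81.17 tonne/day

CaCl2 is conserved: 179×0.182 = 32.578 tonne/day all reports to the concentrate.
Concentrate = 32.578/(target fraction) = 97.832 tonne/day.
Overhead = 179 − 97.832 = 81.168 tonne/day.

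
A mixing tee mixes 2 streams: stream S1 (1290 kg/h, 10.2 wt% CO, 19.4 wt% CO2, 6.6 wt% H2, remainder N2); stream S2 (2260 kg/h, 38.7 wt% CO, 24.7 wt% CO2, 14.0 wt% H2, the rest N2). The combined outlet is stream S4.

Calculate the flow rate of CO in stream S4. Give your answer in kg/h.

CO out = CO in = 1290×0.102 + 2260×0.387 = 1006.2 kg/h.

1006 kg/h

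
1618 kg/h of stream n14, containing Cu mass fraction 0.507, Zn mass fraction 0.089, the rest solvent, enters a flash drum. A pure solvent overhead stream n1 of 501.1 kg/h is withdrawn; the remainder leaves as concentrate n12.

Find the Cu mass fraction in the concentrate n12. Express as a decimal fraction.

0.734

Cu is not removed: 1618×0.507 = 820.33 kg/h of Cu enters n12.
Concentrate = 1618 − 501.1 = 1116.9 kg/h.
Mass fraction = 820.33/1116.9 = 0.734.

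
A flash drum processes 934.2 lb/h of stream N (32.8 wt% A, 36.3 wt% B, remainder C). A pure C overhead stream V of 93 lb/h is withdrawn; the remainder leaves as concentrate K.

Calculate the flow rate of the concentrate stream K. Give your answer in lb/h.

Concentrate = 934.2 − 93 = 841.2 lb/h.

841.2 lb/h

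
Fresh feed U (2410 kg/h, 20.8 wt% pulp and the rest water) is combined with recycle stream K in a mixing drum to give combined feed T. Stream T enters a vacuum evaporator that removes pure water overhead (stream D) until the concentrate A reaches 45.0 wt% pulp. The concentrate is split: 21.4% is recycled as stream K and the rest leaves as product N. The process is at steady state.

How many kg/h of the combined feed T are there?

2713 kg/h

Overall pulp balance (none leaves overhead): pulp in fresh feed = pulp in product, i.e. 2410×0.208 = (1−0.214)·A·0.450.
A = 501.28/(0.450×0.786) = 1417.2 kg/h.
Recycle K = 0.214×1417.2 = 303.29 kg/h.
Combined feed T = 2410 + 303.29 = 2713.3 kg/h.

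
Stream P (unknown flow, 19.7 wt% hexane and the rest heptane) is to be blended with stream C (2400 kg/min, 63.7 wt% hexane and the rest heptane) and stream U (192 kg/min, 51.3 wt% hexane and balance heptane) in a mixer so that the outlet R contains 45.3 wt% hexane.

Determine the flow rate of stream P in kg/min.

1770 kg/min

Let P be the unknown flow. Total out = 2592 + P.
hexane balance: 1627.3 + 0.197·P = 0.453·(2592 + P)
(0.197 − 0.453)·P = 0.453×2592 − 1627.3 = -453.12
P = -453.12 / -0.256 = 1770 kg/min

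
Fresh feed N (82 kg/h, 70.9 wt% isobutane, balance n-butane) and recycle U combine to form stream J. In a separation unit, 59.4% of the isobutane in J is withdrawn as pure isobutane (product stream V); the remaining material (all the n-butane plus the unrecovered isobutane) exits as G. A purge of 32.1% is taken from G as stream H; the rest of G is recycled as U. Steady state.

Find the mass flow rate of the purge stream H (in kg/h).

n-butane enters only via N and leaves only via the purge: 82×0.291 = 0.321×(n-butane in G), and the separation unit passes all n-butane, so n-butane in J = n-butane in G = 74.336 kg/h.
isobutane in J: m_A = 82×0.709 + (1−0.321)·(1−0.594)·m_A, so m_A = 58.138/0.7243 = 80.265 kg/h.
G = (1−0.594)×80.265 + 74.336 = 106.92 kg/h.
Purge H = 0.321×106.92 = 34.323 kg/h.

34.32 kg/h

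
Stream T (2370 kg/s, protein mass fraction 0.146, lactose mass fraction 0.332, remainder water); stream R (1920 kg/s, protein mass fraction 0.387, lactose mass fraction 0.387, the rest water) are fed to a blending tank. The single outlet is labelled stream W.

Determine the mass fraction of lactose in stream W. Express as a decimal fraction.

Total flow out = 2370 + 1920 = 4290 kg/s.
lactose in = 2370×0.332 + 1920×0.387 = 1529.9 kg/s.
lactose mass fraction in W = 1529.9/4290 = 0.357.

0.357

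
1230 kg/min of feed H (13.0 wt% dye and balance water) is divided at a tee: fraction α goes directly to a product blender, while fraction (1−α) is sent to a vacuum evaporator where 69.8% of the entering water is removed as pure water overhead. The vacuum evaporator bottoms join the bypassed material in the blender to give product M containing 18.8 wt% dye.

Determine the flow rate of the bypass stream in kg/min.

All 1230×0.130 = 159.9 kg/min of dye reaches M, so M = 159.9/0.188 = 850.53 kg/min and vapour = 379.47 kg/min.
The evaporator receives (1−α)·1230 of feed at 0.870 water and removes 0.698 of that water:
0.698×0.870×(1−α)×1230 = 379.47
(1−α) = 379.47/746.93 = 0.5080;  α = 0.4920.
Bypass flow = 0.4920×1230 = 605.11 kg/min.

605.1 kg/min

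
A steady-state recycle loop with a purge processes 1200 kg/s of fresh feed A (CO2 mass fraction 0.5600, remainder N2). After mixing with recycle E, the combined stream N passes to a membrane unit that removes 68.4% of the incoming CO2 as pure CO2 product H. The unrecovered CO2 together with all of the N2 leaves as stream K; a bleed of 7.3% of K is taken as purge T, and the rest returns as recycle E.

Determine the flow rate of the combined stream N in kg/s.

8183 kg/s

N2 enters only via A and leaves only via the purge: 1200×0.440 = 0.073×(N2 in K), and the membrane unit passes all N2, so N2 in N = N2 in K = 7232.9 kg/s.
CO2 in N: m_A = 1200×0.560 + (1−0.073)·(1−0.684)·m_A, so m_A = 672/0.7071 = 950.4 kg/s.
N = 950.4 + 7232.9 = 8183.3 kg/s.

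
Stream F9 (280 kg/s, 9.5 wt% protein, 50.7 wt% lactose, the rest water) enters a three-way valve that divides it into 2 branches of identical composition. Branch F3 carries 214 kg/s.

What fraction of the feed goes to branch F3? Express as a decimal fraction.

Fraction to F3 = 214/280 = 0.7643.

0.764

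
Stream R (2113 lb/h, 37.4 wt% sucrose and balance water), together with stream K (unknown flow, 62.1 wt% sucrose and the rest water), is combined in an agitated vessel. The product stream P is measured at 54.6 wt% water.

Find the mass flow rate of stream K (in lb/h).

Let K be the unknown flow. Total out = 2113 + K.
water balance: 1322.7 + 0.379·K = 0.546·(2113 + K)
(0.379 − 0.546)·K = 0.546×2113 − 1322.7 = -169.04
K = -169.04 / -0.167 = 1012.2 lb/h

1012 lb/h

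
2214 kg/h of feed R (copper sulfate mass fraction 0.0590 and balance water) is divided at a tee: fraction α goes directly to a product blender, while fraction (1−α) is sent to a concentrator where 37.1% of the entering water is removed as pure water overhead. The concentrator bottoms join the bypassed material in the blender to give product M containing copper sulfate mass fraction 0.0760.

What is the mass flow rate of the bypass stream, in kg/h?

All 2214×0.059 = 130.63 kg/h of copper sulfate reaches M, so M = 130.63/0.076 = 1718.8 kg/h and vapour = 495.24 kg/h.
The evaporator receives (1−α)·2214 of feed at 0.941 water and removes 0.371 of that water:
0.371×0.941×(1−α)×2214 = 495.24
(1−α) = 495.24/772.93 = 0.6407;  α = 0.3593.
Bypass flow = 0.3593×2214 = 795.43 kg/h.

795.4 kg/h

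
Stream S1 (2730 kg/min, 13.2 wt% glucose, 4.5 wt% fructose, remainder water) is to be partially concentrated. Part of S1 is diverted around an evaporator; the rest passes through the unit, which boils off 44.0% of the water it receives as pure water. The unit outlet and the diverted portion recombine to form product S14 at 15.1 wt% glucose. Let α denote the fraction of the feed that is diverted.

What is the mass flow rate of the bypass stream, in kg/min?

1781 kg/min

All 2730×0.132 = 360.36 kg/min of glucose reaches S14, so S14 = 360.36/0.151 = 2386.5 kg/min and vapour = 343.51 kg/min.
The evaporator receives (1−α)·2730 of feed at 0.823 water and removes 0.440 of that water:
0.440×0.823×(1−α)×2730 = 343.51
(1−α) = 343.51/988.59 = 0.3475;  α = 0.6525.
Bypass flow = 0.6525×2730 = 1781.4 kg/min.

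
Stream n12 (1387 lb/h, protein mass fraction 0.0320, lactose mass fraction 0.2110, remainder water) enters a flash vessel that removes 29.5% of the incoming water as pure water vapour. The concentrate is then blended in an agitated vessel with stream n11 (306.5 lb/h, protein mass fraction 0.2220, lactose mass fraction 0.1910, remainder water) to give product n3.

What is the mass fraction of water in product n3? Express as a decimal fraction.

0.6650

Vapour removed = 0.295×0.757×1387 = 309.74 lb/h; concentrate = 1077.3 lb/h.
water reaching the mixer = 740.22 (from concentrate) + 306.5×0.587 = 920.14 lb/h.
Product flow = 1077.3 + 306.5 = 1383.8 lb/h; water fraction = 0.6650.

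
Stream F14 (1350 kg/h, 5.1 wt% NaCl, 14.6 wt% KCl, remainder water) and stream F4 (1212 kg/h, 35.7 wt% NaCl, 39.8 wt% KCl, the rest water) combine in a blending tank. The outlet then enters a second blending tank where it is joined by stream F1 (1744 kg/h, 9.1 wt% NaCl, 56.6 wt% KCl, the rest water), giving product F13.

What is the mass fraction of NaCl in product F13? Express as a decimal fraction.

Overall, product flow = 4306 kg/h.
NaCl in = 1350×0.051 + 1212×0.357 + 1744×0.091 = 660.24 kg/h.
NaCl fraction in F13 = 0.153.

0.153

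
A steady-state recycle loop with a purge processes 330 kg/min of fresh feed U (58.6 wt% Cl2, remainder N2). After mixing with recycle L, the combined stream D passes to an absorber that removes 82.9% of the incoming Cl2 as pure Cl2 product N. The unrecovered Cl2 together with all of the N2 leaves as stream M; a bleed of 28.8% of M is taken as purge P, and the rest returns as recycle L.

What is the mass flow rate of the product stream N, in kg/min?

182.5 kg/min

Cl2 in D: m_A = 330×0.586 + (1−0.288)·(1−0.829)·m_A, so m_A = 193.38/0.8782 = 220.19 kg/min.
Product N = 0.829×220.19 = 182.54 kg/min.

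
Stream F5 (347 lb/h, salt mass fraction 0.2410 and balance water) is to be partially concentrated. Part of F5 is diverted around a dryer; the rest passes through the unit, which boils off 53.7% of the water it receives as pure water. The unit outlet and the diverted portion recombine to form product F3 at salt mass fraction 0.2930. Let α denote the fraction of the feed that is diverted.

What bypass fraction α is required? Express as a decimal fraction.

0.565

All 347×0.241 = 83.627 lb/h of salt reaches F3, so F3 = 83.627/0.293 = 285.42 lb/h and vapour = 61.584 lb/h.
The evaporator receives (1−α)·347 of feed at 0.759 water and removes 0.537 of that water:
0.537×0.759×(1−α)×347 = 61.584
(1−α) = 61.584/141.43 = 0.4354;  α = 0.5646.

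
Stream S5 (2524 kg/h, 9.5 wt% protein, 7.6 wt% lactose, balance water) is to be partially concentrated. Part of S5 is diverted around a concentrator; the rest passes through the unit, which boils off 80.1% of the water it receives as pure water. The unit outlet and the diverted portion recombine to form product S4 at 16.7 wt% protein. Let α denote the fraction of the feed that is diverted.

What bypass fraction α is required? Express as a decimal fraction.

All 2524×0.095 = 239.78 kg/h of protein reaches S4, so S4 = 239.78/0.167 = 1435.8 kg/h and vapour = 1088.2 kg/h.
The evaporator receives (1−α)·2524 of feed at 0.829 water and removes 0.801 of that water:
0.801×0.829×(1−α)×2524 = 1088.2
(1−α) = 1088.2/1676 = 0.6493;  α = 0.3507.

0.351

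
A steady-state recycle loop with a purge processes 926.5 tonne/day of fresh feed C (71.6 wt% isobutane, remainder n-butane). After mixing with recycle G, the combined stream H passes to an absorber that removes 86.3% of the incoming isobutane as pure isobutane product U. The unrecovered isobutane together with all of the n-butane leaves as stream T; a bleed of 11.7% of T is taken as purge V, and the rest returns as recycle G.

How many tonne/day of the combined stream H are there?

3004 tonne/day

n-butane enters only via C and leaves only via the purge: 926.5×0.284 = 0.117×(n-butane in T), and the absorber passes all n-butane, so n-butane in H = n-butane in T = 2248.9 tonne/day.
isobutane in H: m_A = 926.5×0.716 + (1−0.117)·(1−0.863)·m_A, so m_A = 663.37/0.8790 = 754.67 tonne/day.
H = 754.67 + 2248.9 = 3003.6 tonne/day.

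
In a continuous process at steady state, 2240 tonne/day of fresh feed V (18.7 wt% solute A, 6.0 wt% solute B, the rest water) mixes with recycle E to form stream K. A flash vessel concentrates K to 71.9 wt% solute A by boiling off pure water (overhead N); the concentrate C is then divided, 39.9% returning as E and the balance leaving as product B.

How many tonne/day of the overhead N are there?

Overall solute A balance (none leaves overhead): solute A in fresh feed = solute A in product, i.e. 2240×0.187 = (1−0.399)·C·0.719.
C = 418.88/(0.719×0.601) = 969.36 tonne/day.
Recycle E = 0.399×969.36 = 386.78 tonne/day.
Combined feed K = 2240 + 386.78 = 2626.8 tonne/day.
Overhead N = K − C = 2626.8 − 969.36 = 1657.4 tonne/day.

1657 tonne/day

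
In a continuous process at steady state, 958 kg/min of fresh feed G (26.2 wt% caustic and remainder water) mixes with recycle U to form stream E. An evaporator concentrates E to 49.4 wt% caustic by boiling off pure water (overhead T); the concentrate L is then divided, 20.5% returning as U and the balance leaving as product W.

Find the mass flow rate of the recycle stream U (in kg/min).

131 kg/min

Overall caustic balance (none leaves overhead): caustic in fresh feed = caustic in product, i.e. 958×0.262 = (1−0.205)·L·0.494.
L = 251/(0.494×0.795) = 639.11 kg/min.
Recycle U = 0.205×639.11 = 131.02 kg/min.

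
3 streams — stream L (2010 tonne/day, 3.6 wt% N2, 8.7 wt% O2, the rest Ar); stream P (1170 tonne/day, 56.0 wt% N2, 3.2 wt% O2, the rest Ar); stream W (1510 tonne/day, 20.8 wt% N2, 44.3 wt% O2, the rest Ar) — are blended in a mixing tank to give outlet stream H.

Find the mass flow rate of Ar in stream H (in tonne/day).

Ar out = Ar in = 2010×0.877 + 1170×0.408 + 1510×0.349 = 2767.1 tonne/day.

2767 tonne/day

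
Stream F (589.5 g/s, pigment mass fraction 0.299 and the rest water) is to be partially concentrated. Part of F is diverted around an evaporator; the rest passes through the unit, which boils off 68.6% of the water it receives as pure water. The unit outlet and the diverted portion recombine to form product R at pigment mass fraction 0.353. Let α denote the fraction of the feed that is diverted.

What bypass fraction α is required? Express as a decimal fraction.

All 589.5×0.299 = 176.26 g/s of pigment reaches R, so R = 176.26/0.353 = 499.32 g/s and vapour = 90.178 g/s.
The evaporator receives (1−α)·589.5 of feed at 0.701 water and removes 0.686 of that water:
0.686×0.701×(1−α)×589.5 = 90.178
(1−α) = 90.178/283.48 = 0.3181;  α = 0.6819.

0.682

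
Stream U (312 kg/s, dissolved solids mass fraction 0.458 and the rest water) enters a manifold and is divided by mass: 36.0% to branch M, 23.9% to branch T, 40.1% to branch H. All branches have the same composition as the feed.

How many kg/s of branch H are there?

125.1 kg/s

Branch H flow = 0.401×312 = 125.11 kg/s.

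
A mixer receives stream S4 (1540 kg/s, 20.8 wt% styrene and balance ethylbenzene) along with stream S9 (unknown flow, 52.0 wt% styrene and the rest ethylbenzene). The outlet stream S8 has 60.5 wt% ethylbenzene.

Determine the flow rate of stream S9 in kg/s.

2304 kg/s

Let S9 be the unknown flow. Total out = 1540 + S9.
ethylbenzene balance: 1219.7 + 0.480·S9 = 0.605·(1540 + S9)
(0.480 − 0.605)·S9 = 0.605×1540 − 1219.7 = -287.98
S9 = -287.98 / -0.125 = 2303.8 kg/s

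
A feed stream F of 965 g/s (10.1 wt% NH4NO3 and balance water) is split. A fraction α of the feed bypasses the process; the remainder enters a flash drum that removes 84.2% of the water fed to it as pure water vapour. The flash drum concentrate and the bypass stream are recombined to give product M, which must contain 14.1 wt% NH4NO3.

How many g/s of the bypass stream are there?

All 965×0.101 = 97.465 g/s of NH4NO3 reaches M, so M = 97.465/0.141 = 691.24 g/s and vapour = 273.76 g/s.
The evaporator receives (1−α)·965 of feed at 0.899 water and removes 0.842 of that water:
0.842×0.899×(1−α)×965 = 273.76
(1−α) = 273.76/730.46 = 0.3748;  α = 0.6252.
Bypass flow = 0.6252×965 = 603.34 g/s.

603.3 g/s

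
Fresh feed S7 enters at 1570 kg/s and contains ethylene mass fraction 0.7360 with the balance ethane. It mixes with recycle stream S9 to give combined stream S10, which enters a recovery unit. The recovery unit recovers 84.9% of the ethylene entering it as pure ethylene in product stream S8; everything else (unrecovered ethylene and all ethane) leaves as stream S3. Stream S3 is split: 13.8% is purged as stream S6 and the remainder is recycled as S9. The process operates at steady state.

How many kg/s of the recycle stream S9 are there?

ethane enters only via S7 and leaves only via the purge: 1570×0.264 = 0.138×(ethane in S3), and the recovery unit passes all ethane, so ethane in S10 = ethane in S3 = 3003.5 kg/s.
ethylene in S10: m_A = 1570×0.736 + (1−0.138)·(1−0.849)·m_A, so m_A = 1155.5/0.8698 = 1328.4 kg/s.
S3 = (1−0.849)×1328.4 + 3003.5 = 3204.1 kg/s.
Recycle S9 = (1−0.138)×3204.1 = 2761.9 kg/s.

2762 kg/s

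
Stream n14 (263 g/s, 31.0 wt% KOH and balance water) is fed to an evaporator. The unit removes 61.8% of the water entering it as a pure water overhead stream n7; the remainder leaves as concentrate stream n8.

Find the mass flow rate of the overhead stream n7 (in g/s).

water entering = 263×0.690 = 181.47 g/s; overhead removed = 0.618×181.47 = 112.15 g/s.

112.1 g/s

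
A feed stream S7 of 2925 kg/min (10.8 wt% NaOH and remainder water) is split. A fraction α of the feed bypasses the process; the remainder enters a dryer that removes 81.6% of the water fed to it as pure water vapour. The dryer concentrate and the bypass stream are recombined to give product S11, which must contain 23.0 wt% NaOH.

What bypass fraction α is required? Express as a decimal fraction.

All 2925×0.108 = 315.9 kg/min of NaOH reaches S11, so S11 = 315.9/0.230 = 1373.5 kg/min and vapour = 1551.5 kg/min.
The evaporator receives (1−α)·2925 of feed at 0.892 water and removes 0.816 of that water:
0.816×0.892×(1−α)×2925 = 1551.5
(1−α) = 1551.5/2129 = 0.7287;  α = 0.2713.

0.271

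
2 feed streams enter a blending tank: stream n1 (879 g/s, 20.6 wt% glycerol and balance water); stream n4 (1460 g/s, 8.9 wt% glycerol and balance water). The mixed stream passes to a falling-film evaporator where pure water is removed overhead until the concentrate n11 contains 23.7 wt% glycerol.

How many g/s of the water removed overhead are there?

glycerol entering = 879×0.206 + 1460×0.089 = 311.01 g/s.
All glycerol reports to n11, so n11 = 311.01/0.237 = 1312.3 g/s.
Total feed = 2339 g/s; overhead = 2339 − 1312.3 = 1026.7 g/s.

1027 g/s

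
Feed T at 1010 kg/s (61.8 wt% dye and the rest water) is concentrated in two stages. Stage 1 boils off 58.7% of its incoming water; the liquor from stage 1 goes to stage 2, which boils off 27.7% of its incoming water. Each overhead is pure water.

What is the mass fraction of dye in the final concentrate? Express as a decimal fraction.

water in feed = 1010×0.382 = 385.82 kg/s.
After stage 1: water left = (1−0.587)×385.82 = 159.34; stream total = 783.52 kg/s.
After stage 2: water left = (1−0.277)×159.34 = 115.21; final concentrate = 739.39 kg/s.
dye fraction = 624.18/739.39 = 0.844.

0.844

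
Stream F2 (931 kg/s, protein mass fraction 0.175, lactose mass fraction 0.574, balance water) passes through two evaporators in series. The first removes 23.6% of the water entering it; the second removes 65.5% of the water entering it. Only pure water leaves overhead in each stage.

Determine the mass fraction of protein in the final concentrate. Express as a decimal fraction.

water in feed = 931×0.251 = 233.68 kg/s.
After stage 1: water left = (1−0.236)×233.68 = 178.53; stream total = 875.85 kg/s.
After stage 2: water left = (1−0.655)×178.53 = 61.594; final concentrate = 758.91 kg/s.
protein fraction = 162.92/758.91 = 0.215.

0.215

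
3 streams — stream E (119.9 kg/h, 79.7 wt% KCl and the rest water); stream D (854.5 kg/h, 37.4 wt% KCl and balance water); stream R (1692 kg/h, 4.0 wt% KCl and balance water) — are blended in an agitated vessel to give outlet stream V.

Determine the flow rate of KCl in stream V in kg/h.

482.8 kg/h

KCl out = KCl in = 119.9×0.797 + 854.5×0.374 + 1692×0.040 = 482.82 kg/h.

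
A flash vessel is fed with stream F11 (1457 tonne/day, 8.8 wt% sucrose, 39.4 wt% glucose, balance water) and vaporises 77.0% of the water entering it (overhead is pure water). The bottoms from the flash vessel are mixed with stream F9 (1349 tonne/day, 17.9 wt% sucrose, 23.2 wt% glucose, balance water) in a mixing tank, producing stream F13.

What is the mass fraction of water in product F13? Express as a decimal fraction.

0.4351

Vapour removed = 0.770×0.518×1457 = 581.14 tonne/day; concentrate = 875.86 tonne/day.
water reaching the mixer = 173.59 (from concentrate) + 1349×0.589 = 968.15 tonne/day.
Product flow = 875.86 + 1349 = 2224.9 tonne/day; water fraction = 0.4351.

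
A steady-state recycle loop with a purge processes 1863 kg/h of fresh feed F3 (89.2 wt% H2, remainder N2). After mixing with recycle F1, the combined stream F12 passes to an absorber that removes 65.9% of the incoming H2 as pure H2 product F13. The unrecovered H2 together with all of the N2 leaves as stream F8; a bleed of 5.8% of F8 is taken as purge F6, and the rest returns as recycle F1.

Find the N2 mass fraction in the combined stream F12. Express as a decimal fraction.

N2 enters only via F3 and leaves only via the purge: 1863×0.108 = 0.058×(N2 in F8), and the absorber passes all N2, so N2 in F12 = N2 in F8 = 3469 kg/h.
H2 in F12: m_A = 1863×0.892 + (1−0.058)·(1−0.659)·m_A, so m_A = 1661.8/0.6788 = 2448.2 kg/h.
F12 = 2448.2 + 3469 = 5917.3 kg/h.
N2 fraction in F12 = 3469/5917.3 = 0.586.

0.586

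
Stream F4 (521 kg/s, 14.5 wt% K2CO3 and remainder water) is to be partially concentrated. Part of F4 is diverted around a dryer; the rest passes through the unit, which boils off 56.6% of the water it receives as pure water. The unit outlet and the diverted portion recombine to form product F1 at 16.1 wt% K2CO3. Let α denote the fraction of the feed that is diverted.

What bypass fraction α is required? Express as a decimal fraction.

All 521×0.145 = 75.545 kg/s of K2CO3 reaches F1, so F1 = 75.545/0.161 = 469.22 kg/s and vapour = 51.776 kg/s.
The evaporator receives (1−α)·521 of feed at 0.855 water and removes 0.566 of that water:
0.566×0.855×(1−α)×521 = 51.776
(1−α) = 51.776/252.13 = 0.2054;  α = 0.7946.

0.795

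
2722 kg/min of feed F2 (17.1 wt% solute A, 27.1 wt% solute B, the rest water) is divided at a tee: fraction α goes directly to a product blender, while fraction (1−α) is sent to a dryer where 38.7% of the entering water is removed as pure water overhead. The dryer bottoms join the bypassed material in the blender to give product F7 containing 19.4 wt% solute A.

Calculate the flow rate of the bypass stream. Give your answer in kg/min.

1228 kg/min

All 2722×0.171 = 465.46 kg/min of solute A reaches F7, so F7 = 465.46/0.194 = 2399.3 kg/min and vapour = 322.71 kg/min.
The evaporator receives (1−α)·2722 of feed at 0.558 water and removes 0.387 of that water:
0.387×0.558×(1−α)×2722 = 322.71
(1−α) = 322.71/587.81 = 0.5490;  α = 0.4510.
Bypass flow = 0.4510×2722 = 1227.6 kg/min.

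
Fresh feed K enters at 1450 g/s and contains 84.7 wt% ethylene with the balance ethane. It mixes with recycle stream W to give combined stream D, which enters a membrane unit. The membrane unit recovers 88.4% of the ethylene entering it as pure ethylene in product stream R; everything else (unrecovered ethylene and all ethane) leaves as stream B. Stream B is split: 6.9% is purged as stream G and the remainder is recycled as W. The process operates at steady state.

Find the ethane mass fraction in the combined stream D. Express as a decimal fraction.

0.700

ethane enters only via K and leaves only via the purge: 1450×0.153 = 0.069×(ethane in B), and the membrane unit passes all ethane, so ethane in D = ethane in B = 3215.2 g/s.
ethylene in D: m_A = 1450×0.847 + (1−0.069)·(1−0.884)·m_A, so m_A = 1228.1/0.8920 = 1376.8 g/s.
D = 1376.8 + 3215.2 = 4592.1 g/s.
ethane fraction in D = 3215.2/4592.1 = 0.700.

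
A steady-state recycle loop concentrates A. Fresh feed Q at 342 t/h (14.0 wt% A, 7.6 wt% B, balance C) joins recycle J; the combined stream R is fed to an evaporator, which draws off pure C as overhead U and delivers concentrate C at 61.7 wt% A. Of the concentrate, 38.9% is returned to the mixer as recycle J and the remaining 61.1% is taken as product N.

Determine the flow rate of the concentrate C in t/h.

Overall A balance (none leaves overhead): A in fresh feed = A in product, i.e. 342×0.140 = (1−0.389)·C·0.617.
C = 47.88/(0.617×0.611) = 127.01 t/h.

127 t/h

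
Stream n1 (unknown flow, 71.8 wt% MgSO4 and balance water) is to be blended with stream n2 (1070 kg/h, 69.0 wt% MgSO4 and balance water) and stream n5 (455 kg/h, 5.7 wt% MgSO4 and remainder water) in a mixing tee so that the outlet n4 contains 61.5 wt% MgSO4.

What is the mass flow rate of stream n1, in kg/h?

1686 kg/h

Let n1 be the unknown flow. Total out = 1525 + n1.
MgSO4 balance: 764.23 + 0.718·n1 = 0.615·(1525 + n1)
(0.718 − 0.615)·n1 = 0.615×1525 − 764.23 = 173.64
n1 = 173.64 / 0.103 = 1685.8 kg/h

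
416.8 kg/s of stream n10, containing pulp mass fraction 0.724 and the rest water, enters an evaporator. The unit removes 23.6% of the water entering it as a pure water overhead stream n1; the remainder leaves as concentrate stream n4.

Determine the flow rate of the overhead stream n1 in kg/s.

water entering = 416.8×0.276 = 115.04 kg/s; overhead removed = 0.236×115.04 = 27.149 kg/s.

27.15 kg/s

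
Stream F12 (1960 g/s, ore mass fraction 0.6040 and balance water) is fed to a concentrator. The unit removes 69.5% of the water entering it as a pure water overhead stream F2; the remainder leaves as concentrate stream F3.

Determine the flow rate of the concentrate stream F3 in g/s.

water entering = 1960×0.396 = 776.16 g/s; overhead removed = 0.695×776.16 = 539.43 g/s.
Concentrate = 1960 − 539.43 = 1420.6 g/s.

1421 g/s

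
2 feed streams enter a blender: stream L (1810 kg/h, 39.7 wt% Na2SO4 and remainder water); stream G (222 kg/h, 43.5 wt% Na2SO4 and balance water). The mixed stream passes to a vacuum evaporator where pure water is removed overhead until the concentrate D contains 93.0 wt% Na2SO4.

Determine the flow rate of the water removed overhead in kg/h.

1156 kg/h

Na2SO4 entering = 1810×0.397 + 222×0.435 = 815.14 kg/h.
All Na2SO4 reports to D, so D = 815.14/0.930 = 876.49 kg/h.
Total feed = 2032 kg/h; overhead = 2032 − 876.49 = 1155.5 kg/h.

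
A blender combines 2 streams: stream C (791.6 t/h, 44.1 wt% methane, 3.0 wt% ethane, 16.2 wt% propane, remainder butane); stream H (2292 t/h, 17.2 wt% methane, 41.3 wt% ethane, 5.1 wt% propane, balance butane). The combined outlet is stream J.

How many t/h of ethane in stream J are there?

ethane out = ethane in = 791.6×0.030 + 2292×0.413 = 970.34 t/h.

970.3 t/h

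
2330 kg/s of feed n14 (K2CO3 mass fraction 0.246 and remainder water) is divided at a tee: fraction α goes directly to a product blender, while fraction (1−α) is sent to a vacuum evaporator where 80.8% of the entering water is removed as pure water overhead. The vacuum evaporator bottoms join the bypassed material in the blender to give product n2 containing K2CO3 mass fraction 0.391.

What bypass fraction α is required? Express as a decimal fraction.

0.391

All 2330×0.246 = 573.18 kg/s of K2CO3 reaches n2, so n2 = 573.18/0.391 = 1465.9 kg/s and vapour = 864.07 kg/s.
The evaporator receives (1−α)·2330 of feed at 0.754 water and removes 0.808 of that water:
0.808×0.754×(1−α)×2330 = 864.07
(1−α) = 864.07/1419.5 = 0.6087;  α = 0.3913.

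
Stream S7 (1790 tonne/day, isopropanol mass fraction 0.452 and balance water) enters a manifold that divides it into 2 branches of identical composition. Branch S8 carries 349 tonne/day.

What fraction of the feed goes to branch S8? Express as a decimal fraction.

Fraction to S8 = 349/1790 = 0.1950.

0.195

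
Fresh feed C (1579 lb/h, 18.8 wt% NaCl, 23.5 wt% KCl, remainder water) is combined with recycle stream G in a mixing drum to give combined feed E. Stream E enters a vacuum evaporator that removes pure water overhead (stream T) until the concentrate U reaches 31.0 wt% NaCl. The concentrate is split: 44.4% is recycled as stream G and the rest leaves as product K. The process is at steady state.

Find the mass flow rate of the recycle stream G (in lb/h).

Overall NaCl balance (none leaves overhead): NaCl in fresh feed = NaCl in product, i.e. 1579×0.188 = (1−0.444)·U·0.310.
U = 296.85/(0.310×0.556) = 1722.3 lb/h.
Recycle G = 0.444×1722.3 = 764.69 lb/h.

764.7 lb/h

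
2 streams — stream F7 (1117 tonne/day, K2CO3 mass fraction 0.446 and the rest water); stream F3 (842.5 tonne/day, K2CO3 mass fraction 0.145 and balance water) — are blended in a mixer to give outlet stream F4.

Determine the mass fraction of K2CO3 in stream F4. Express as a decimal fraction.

0.317

Total flow out = 1117 + 842.5 = 1959.5 tonne/day.
K2CO3 in = 1117×0.446 + 842.5×0.145 = 620.34 tonne/day.
K2CO3 mass fraction in F4 = 620.34/1959.5 = 0.317.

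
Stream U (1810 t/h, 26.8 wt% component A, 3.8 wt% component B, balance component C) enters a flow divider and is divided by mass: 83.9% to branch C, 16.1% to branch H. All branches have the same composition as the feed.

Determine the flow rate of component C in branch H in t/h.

Branch H total = 0.161×1810 = 291.41 t/h.
component C in H = 0.694×291.41 = 202.24 t/h.

202.2 t/h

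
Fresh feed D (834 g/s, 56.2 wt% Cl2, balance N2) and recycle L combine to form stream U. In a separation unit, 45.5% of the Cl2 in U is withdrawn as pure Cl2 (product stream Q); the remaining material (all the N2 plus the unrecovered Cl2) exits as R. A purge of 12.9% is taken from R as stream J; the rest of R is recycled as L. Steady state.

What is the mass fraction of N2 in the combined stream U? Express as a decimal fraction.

N2 enters only via D and leaves only via the purge: 834×0.438 = 0.129×(N2 in R), and the separation unit passes all N2, so N2 in U = N2 in R = 2831.7 g/s.
Cl2 in U: m_A = 834×0.562 + (1−0.129)·(1−0.455)·m_A, so m_A = 468.71/0.5253 = 892.26 g/s.
U = 892.26 + 2831.7 = 3724 g/s.
N2 fraction in U = 2831.7/3724 = 0.7604.

0.7604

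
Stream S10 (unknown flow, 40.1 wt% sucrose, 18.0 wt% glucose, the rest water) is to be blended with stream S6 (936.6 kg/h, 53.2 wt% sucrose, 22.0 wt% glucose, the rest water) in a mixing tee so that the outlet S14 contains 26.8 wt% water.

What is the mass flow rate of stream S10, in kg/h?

124.1 kg/h

Let S10 be the unknown flow. Total out = 936.6 + S10.
water balance: 232.28 + 0.419·S10 = 0.268·(936.6 + S10)
(0.419 − 0.268)·S10 = 0.268×936.6 − 232.28 = 18.732
S10 = 18.732 / 0.151 = 124.05 kg/h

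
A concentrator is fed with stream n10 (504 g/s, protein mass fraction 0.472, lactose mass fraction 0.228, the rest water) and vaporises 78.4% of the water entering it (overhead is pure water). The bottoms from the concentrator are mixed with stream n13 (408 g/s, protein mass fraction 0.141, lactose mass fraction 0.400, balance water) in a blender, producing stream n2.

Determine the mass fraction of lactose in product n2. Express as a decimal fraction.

0.351

Vapour removed = 0.784×0.300×504 = 118.54 g/s; concentrate = 385.46 g/s.
lactose reaching the mixer = 114.91 (from concentrate) + 408×0.400 = 278.11 g/s.
Product flow = 385.46 + 408 = 793.46 g/s; lactose fraction = 0.351.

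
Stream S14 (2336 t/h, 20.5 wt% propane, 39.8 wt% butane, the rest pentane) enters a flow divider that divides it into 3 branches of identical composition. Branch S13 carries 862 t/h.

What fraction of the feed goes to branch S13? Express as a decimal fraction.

0.369

Fraction to S13 = 862/2336 = 0.3690.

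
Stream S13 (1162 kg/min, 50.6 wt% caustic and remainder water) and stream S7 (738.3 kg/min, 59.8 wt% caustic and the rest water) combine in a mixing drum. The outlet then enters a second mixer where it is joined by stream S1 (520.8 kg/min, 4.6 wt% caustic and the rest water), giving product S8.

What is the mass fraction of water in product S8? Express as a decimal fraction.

Overall, product flow = 2421.1 kg/min.
water in = 1162×0.494 + 738.3×0.402 + 520.8×0.954 = 1367.7 kg/min.
water fraction in S8 = 0.565.

0.565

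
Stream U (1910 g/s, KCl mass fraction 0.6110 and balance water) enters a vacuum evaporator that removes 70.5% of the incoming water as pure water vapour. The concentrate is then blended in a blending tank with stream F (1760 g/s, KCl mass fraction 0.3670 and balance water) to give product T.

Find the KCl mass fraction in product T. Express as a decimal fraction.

0.5762

Vapour removed = 0.705×0.389×1910 = 523.81 g/s; concentrate = 1386.2 g/s.
KCl reaching the mixer = 1167 (from concentrate) + 1760×0.367 = 1812.9 g/s.
Product flow = 1386.2 + 1760 = 3146.2 g/s; KCl fraction = 0.5762.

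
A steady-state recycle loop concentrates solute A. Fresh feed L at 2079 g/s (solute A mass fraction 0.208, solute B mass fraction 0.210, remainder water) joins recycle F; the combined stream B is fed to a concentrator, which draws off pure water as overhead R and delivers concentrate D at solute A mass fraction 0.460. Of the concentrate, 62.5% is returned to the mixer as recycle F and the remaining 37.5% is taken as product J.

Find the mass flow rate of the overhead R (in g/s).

1139 g/s

Overall solute A balance (none leaves overhead): solute A in fresh feed = solute A in product, i.e. 2079×0.208 = (1−0.625)·D·0.460.
D = 432.43/(0.460×0.375) = 2506.9 g/s.
Recycle F = 0.625×2506.9 = 1566.8 g/s.
Combined feed B = 2079 + 1566.8 = 3645.8 g/s.
Overhead R = B − D = 3645.8 − 2506.9 = 1138.9 g/s.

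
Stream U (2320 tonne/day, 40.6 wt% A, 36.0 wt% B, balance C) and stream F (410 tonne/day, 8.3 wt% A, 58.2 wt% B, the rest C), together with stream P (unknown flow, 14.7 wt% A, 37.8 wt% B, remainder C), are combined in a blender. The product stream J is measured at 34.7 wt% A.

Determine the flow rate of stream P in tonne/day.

Let P be the unknown flow. Total out = 2730 + P.
A balance: 975.95 + 0.147·P = 0.347·(2730 + P)
(0.147 − 0.347)·P = 0.347×2730 − 975.95 = -28.64
P = -28.64 / -0.200 = 143.2 tonne/day

143.2 tonne/day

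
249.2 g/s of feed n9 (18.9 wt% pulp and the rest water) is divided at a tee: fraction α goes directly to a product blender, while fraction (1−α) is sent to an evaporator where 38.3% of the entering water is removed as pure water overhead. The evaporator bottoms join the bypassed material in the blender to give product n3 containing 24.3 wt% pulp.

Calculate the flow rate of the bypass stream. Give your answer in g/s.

All 249.2×0.189 = 47.099 g/s of pulp reaches n3, so n3 = 47.099/0.243 = 193.82 g/s and vapour = 55.378 g/s.
The evaporator receives (1−α)·249.2 of feed at 0.811 water and removes 0.383 of that water:
0.383×0.811×(1−α)×249.2 = 55.378
(1−α) = 55.378/77.405 = 0.7154;  α = 0.2846.
Bypass flow = 0.2846×249.2 = 70.915 g/s.

70.91 g/s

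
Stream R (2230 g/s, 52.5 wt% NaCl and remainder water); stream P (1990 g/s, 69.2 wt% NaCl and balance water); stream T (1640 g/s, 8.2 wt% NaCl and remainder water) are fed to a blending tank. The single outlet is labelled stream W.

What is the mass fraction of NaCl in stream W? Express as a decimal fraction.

Total flow out = 2230 + 1990 + 1640 = 5860 g/s.
NaCl in = 2230×0.525 + 1990×0.692 + 1640×0.082 = 2682.3 g/s.
NaCl mass fraction in W = 2682.3/5860 = 0.458.

0.458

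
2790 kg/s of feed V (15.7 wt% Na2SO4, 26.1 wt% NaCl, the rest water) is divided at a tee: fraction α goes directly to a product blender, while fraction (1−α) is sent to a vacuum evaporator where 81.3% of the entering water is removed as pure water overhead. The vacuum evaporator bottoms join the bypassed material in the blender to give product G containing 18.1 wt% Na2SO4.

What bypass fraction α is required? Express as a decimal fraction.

All 2790×0.157 = 438.03 kg/s of Na2SO4 reaches G, so G = 438.03/0.181 = 2420.1 kg/s and vapour = 369.94 kg/s.
The evaporator receives (1−α)·2790 of feed at 0.582 water and removes 0.813 of that water:
0.813×0.582×(1−α)×2790 = 369.94
(1−α) = 369.94/1320.1 = 0.2802;  α = 0.7198.

0.720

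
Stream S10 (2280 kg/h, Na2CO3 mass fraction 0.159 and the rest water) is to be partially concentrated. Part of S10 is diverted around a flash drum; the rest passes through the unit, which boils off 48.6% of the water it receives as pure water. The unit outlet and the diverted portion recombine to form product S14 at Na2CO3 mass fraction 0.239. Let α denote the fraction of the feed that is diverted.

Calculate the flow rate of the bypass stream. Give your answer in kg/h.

412.8 kg/h

All 2280×0.159 = 362.52 kg/h of Na2CO3 reaches S14, so S14 = 362.52/0.239 = 1516.8 kg/h and vapour = 763.18 kg/h.
The evaporator receives (1−α)·2280 of feed at 0.841 water and removes 0.486 of that water:
0.486×0.841×(1−α)×2280 = 763.18
(1−α) = 763.18/931.9 = 0.8190;  α = 0.1810.
Bypass flow = 0.1810×2280 = 412.78 kg/h.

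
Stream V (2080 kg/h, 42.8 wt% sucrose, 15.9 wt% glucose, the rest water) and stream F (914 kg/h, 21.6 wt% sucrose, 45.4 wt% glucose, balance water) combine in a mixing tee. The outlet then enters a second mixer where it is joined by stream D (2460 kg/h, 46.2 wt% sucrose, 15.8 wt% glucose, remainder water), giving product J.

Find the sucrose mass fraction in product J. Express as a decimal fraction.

Overall, product flow = 5454 kg/h.
sucrose in = 2080×0.428 + 914×0.216 + 2460×0.462 = 2224.2 kg/h.
sucrose fraction in J = 0.408.

0.408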